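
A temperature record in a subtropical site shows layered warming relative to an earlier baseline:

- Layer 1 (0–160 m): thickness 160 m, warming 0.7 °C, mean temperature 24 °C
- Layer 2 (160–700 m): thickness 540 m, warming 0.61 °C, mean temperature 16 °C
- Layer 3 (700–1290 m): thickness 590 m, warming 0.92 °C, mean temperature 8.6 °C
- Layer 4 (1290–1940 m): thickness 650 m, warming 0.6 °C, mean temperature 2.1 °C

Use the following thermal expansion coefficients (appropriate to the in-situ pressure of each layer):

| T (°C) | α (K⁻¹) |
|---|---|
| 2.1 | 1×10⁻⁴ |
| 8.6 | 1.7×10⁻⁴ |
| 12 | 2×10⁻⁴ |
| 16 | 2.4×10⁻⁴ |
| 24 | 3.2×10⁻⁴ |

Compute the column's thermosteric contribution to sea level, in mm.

246 mm of thermosteric rise

Layer 1 at 24 °C → α = 3.2×10⁻⁴ K⁻¹
Layer 2 at 16 °C → α = 2.4×10⁻⁴ K⁻¹
Layer 3 at 8.6 °C → α = 1.7×10⁻⁴ K⁻¹
Layer 4 at 2.1 °C → α = 1×10⁻⁴ K⁻¹
0–160 m: 160 × 3.2×10⁻⁴ × 0.7 = 0.03584 m
Layer 2: 540 × 0.61 × 2.4×10⁻⁴ = 0.079056 m
0.92 × 590 × 1.7×10⁻⁴ = 0.092276 m
Layer 4: 1×10⁻⁴ × 650 × 0.6 = 0.03900 m
Δh = 0.03584 + 0.079056 + 0.092276 + 0.03900 = 0.246172 m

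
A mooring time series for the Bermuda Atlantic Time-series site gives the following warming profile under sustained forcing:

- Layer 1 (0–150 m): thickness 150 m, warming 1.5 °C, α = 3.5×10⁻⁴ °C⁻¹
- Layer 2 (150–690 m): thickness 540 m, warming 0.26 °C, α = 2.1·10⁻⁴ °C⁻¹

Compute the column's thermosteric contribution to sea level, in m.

Layer 1: 3.5×10⁻⁴ × 150 × 1.5 = 0.07875 m
Layer 2: 2.1×10⁻⁴ × 0.26 × 540 = 0.029484 m
Δh = 0.07875 + 0.029484 = 0.108234 m

0.108 m of thermosteric rise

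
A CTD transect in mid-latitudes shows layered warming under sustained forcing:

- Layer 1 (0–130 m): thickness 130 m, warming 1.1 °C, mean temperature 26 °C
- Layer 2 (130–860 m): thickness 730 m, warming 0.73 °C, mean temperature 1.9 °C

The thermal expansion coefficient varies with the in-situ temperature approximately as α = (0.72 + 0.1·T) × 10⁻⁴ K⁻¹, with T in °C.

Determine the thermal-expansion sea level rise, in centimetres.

9.60 cm of thermosteric rise

Layer 1: α = (0.72 + 0.1×26)×10⁻⁴ = 3.32×10⁻⁴ K⁻¹
Layer 2: α = (0.72 + 0.1×1.9)×10⁻⁴ = 0.91×10⁻⁴ K⁻¹
1.1 × 3.32×10⁻⁴ × 130 = 0.047476 m
130–860 m: 730 × 0.73 × 0.91×10⁻⁴ = 0.0484939 m
Δh = 0.047476 + 0.0484939 = 0.0959699 m ≈ 9.60 cm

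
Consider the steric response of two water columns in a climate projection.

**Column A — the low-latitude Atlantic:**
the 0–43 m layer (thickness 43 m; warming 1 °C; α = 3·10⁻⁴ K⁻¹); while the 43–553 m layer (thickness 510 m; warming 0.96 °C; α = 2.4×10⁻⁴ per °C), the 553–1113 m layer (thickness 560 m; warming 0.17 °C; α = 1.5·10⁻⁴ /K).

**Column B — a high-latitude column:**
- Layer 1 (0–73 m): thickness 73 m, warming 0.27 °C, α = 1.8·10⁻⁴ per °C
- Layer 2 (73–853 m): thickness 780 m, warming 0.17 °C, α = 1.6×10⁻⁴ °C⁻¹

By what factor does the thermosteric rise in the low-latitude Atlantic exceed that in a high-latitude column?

A 0–43 m: 1 × 3×10⁻⁴ × 43 = 0.01290 m
A Layer 2: 2.4×10⁻⁴ × 510 × 0.96 = 0.117504 m
A 560 × 0.17 × 1.5×10⁻⁴ = 0.01428 m
A total: 0.144684 m
B Layer 1: 73 × 1.8×10⁻⁴ × 0.27 = 0.0035478 m
B Layer 2: 0.17 × 780 × 1.6×10⁻⁴ = 0.021216 m
B total: 0.0247638 m
Ratio: 0.144684 / 0.0247638 ≈ 5.843

5.8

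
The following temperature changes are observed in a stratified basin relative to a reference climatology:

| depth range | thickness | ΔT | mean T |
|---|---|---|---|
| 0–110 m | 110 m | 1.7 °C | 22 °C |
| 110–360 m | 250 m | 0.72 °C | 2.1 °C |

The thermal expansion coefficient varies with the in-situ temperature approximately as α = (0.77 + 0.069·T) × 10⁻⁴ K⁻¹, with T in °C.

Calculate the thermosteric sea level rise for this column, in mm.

Δh ≈ 59 mm

Layer 1: α = (0.77 + 0.069×22)×10⁻⁴ = 2.288×10⁻⁴ K⁻¹
Layer 2: α = (0.77 + 0.069×2.1)×10⁻⁴ = 0.9149×10⁻⁴ K⁻¹
Layer 1: 1.7 × 2.288×10⁻⁴ × 110 = 0.0427856 m
250 × 0.9149×10⁻⁴ × 0.72 = 0.0164682 m
Δh = 0.0427856 + 0.0164682 = 0.0592538 m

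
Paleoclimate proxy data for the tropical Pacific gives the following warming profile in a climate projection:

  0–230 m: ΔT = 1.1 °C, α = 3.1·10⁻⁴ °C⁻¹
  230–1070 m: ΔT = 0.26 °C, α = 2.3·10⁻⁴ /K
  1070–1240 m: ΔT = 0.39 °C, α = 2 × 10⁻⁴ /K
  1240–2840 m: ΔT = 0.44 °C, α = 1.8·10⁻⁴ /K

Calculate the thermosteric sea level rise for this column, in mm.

1.1 × 230 × 3.1×10⁻⁴ = 0.07843 m
Layer 2: 840 × 0.26 × 2.3×10⁻⁴ = 0.050232 m
1070–1240 m: 170 × 2×10⁻⁴ × 0.39 = 0.01326 m
1240–2840 m: 0.44 × 1.8×10⁻⁴ × 1600 = 0.12672 m
Δh = 0.07843 + 0.050232 + 0.01326 + 0.12672 = 0.268642 m

about 269 mm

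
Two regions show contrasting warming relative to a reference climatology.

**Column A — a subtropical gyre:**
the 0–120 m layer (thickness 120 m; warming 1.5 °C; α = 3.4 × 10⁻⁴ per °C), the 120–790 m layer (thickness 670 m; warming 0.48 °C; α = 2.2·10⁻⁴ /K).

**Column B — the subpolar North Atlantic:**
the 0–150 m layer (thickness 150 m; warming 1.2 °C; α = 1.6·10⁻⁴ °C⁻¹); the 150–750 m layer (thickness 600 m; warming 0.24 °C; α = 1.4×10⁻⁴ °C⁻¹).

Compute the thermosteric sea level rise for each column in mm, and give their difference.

Δh_A ≈ 130 mm, Δh_B ≈ 49 mm; difference ≈ 83 mm

A 0–120 m: 120 × 3.4×10⁻⁴ × 1.5 = 0.06120 m
A Layer 2: 2.2×10⁻⁴ × 670 × 0.48 = 0.070752 m
A total: 0.131952 m
B Layer 1: 1.2 × 150 × 1.6×10⁻⁴ = 0.02880 m
B 150–750 m: 1.4×10⁻⁴ × 600 × 0.24 = 0.02016 m
B total: 0.04896 m
Difference: 0.131952 − 0.04896 = 0.082992 m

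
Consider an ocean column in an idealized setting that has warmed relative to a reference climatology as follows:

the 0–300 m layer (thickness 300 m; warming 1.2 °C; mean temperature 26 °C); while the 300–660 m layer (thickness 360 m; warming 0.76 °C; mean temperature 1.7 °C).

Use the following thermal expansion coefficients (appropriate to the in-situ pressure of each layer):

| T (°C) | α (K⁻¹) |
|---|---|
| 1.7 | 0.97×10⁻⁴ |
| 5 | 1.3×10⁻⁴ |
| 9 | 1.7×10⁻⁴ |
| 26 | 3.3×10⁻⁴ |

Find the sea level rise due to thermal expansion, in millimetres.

Layer 1 at 26 °C → α = 3.3×10⁻⁴ K⁻¹
Layer 2 at 1.7 °C → α = 0.97×10⁻⁴ K⁻¹
0–300 m: 300 × 1.2 × 3.3×10⁻⁴ = 0.11880 m
0.76 × 360 × 0.97×10⁻⁴ = 0.0265392 m
Δh = 0.11880 + 0.0265392 = 0.1453392 m ≈ 145 mm

Δh ≈ 145 mm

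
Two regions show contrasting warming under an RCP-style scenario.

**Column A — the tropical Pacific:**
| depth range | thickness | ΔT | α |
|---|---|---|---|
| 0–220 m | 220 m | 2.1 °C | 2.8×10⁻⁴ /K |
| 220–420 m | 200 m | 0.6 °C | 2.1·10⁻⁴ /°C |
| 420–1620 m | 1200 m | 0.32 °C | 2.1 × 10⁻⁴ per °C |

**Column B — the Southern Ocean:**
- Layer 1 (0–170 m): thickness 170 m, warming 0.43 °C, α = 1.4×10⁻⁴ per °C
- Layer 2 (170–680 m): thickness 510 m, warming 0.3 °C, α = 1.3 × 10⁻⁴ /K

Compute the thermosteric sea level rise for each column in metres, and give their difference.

A Layer 1: 2.1 × 2.8×10⁻⁴ × 220 = 0.12936 m
A Layer 2: 200 × 0.6 × 2.1×10⁻⁴ = 0.02520 m
A 420–1620 m: 2.1×10⁻⁴ × 1200 × 0.32 = 0.08064 m
A total: 0.23520 m
B Layer 1: 1.4×10⁻⁴ × 170 × 0.43 = 0.010234 m
B Layer 2: 0.3 × 510 × 1.3×10⁻⁴ = 0.01989 m
B total: 0.030124 m
Difference: 0.23520 − 0.030124 = 0.205076 m

Δh_A ≈ 0.235 m, Δh_B ≈ 0.0301 m; difference ≈ 0.205 m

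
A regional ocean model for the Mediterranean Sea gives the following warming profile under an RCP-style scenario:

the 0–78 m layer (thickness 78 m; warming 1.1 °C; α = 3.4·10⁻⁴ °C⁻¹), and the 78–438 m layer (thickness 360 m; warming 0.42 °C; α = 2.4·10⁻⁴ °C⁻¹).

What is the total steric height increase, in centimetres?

0–78 m: 3.4×10⁻⁴ × 1.1 × 78 = 0.029172 m
Layer 2: 0.42 × 360 × 2.4×10⁻⁴ = 0.036288 m
Δh = 0.029172 + 0.036288 = 0.06546 m

Δh = 6.5 cm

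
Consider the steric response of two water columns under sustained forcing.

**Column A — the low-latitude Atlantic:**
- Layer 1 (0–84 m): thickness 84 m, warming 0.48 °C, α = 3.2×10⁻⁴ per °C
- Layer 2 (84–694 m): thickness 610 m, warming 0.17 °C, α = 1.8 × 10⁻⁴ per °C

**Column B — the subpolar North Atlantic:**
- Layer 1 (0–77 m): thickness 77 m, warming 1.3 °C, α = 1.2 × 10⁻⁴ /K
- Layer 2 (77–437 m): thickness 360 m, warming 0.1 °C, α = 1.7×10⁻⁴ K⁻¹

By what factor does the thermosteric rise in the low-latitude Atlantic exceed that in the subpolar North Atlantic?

A Layer 1: 84 × 3.2×10⁻⁴ × 0.48 = 0.0129024 m
A 84–694 m: 1.8×10⁻⁴ × 610 × 0.17 = 0.018666 m
A total: 0.0315684 m
B 0–77 m: 1.3 × 77 × 1.2×10⁻⁴ = 0.012012 m
B 77–437 m: 0.1 × 1.7×10⁻⁴ × 360 = 0.00612 m
B total: 0.018132 m
Ratio: 0.0315684 / 0.018132 ≈ 1.741

a factor of 1.7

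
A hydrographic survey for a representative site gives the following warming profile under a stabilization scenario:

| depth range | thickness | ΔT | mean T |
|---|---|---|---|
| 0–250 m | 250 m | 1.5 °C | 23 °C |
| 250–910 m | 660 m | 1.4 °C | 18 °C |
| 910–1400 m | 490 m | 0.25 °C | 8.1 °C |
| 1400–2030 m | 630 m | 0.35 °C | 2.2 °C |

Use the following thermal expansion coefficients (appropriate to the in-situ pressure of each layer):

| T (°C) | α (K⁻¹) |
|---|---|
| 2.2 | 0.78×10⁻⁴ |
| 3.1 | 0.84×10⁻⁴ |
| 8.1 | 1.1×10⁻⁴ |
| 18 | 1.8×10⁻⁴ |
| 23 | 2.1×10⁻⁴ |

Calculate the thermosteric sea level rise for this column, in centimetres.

Layer 1 at 23 °C → α = 2.1×10⁻⁴ K⁻¹
Layer 2 at 18 °C → α = 1.8×10⁻⁴ K⁻¹
Layer 3 at 8.1 °C → α = 1.1×10⁻⁴ K⁻¹
Layer 4 at 2.2 °C → α = 0.78×10⁻⁴ K⁻¹
1.5 × 2.1×10⁻⁴ × 250 = 0.07875 m
250–910 m: 1.8×10⁻⁴ × 1.4 × 660 = 0.16632 m
Layer 3: 0.25 × 1.1×10⁻⁴ × 490 = 0.013475 m
1400–2030 m: 0.78×10⁻⁴ × 0.35 × 630 = 0.017199 m
Δh = 0.07875 + 0.16632 + 0.013475 + 0.017199 = 0.275744 m

about 28 cm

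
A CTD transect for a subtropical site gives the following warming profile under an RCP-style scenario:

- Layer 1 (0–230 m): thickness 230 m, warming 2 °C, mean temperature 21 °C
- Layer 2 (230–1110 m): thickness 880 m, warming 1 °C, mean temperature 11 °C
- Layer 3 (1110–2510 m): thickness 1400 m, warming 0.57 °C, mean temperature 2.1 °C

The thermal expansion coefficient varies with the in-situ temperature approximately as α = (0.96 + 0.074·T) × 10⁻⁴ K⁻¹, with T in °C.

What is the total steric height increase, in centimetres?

Layer 1: α = (0.96 + 0.074×21)×10⁻⁴ = 2.514×10⁻⁴ K⁻¹
Layer 2: α = (0.96 + 0.074×11)×10⁻⁴ = 1.774×10⁻⁴ K⁻¹
Layer 3: α = (0.96 + 0.074×2.1)×10⁻⁴ = 1.1154×10⁻⁴ K⁻¹
2 × 2.514×10⁻⁴ × 230 = 0.115644 m
230–1110 m: 880 × 1 × 1.774×10⁻⁴ = 0.156112 m
1.1154×10⁻⁴ × 0.57 × 1400 = 0.08900892 m
Δh = 0.115644 + 0.156112 + 0.08900892 = 0.36076492 m

about 36.1 cm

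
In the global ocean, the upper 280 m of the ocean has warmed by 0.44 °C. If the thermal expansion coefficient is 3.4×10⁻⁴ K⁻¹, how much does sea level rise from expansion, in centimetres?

Δh = αΔT·H = 3.4×10⁻⁴ × 0.44 × 280 = 0.041888 m

Δh ≈ 4.2 cm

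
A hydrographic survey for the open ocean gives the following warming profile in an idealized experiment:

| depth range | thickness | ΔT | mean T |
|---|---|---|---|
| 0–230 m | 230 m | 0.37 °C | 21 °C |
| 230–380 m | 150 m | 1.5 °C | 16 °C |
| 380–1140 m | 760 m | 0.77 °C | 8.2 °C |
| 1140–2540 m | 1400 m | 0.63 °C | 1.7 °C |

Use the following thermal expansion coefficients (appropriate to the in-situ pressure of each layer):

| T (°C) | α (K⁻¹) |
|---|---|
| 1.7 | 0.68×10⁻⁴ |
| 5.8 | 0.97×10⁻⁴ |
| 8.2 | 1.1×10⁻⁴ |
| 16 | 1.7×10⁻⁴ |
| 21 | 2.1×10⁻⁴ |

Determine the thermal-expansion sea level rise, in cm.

Δh = 18.0 cm

Layer 1 at 21 °C → α = 2.1×10⁻⁴ K⁻¹
Layer 2 at 16 °C → α = 1.7×10⁻⁴ K⁻¹
Layer 3 at 8.2 °C → α = 1.1×10⁻⁴ K⁻¹
Layer 4 at 1.7 °C → α = 0.68×10⁻⁴ K⁻¹
Layer 1: 2.1×10⁻⁴ × 0.37 × 230 = 0.017871 m
Layer 2: 150 × 1.5 × 1.7×10⁻⁴ = 0.03825 m
380–1140 m: 0.77 × 1.1×10⁻⁴ × 760 = 0.064372 m
Layer 4: 0.68×10⁻⁴ × 1400 × 0.63 = 0.059976 m
Δh = 0.017871 + 0.03825 + 0.064372 + 0.059976 = 0.180469 m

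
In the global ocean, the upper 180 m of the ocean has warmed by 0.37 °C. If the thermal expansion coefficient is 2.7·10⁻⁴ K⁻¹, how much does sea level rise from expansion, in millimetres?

Δh = αΔT·H = 2.7×10⁻⁴ × 0.37 × 180 = 0.017982 m

Δh = 18 mm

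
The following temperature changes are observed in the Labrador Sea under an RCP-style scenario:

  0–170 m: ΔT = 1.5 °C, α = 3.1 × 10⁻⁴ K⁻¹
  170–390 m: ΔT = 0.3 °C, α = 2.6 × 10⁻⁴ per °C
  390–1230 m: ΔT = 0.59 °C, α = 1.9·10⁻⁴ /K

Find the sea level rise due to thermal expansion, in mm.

190 mm of thermosteric rise

Layer 1: 3.1×10⁻⁴ × 1.5 × 170 = 0.07905 m
Layer 2: 220 × 2.6×10⁻⁴ × 0.3 = 0.01716 m
390–1230 m: 0.59 × 1.9×10⁻⁴ × 840 = 0.094164 m
Δh = 0.07905 + 0.01716 + 0.094164 = 0.190374 m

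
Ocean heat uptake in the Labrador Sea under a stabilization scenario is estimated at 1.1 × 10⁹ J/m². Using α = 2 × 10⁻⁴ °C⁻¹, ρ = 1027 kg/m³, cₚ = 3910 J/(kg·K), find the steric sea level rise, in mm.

Δh = αQ/(ρcₚ) = 2×10⁻⁴ × 1.1×10⁹ / (1027 × 3910) ≈ 0.054787 m

Δh ≈ 54.8 mm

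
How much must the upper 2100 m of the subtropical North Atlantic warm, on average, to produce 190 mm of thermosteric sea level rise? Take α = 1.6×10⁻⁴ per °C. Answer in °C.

ΔT = Δh/(αH) = 0.19 / (1.6×10⁻⁴ × 2100) ≈ 0.5655 °C

about 0.57 °C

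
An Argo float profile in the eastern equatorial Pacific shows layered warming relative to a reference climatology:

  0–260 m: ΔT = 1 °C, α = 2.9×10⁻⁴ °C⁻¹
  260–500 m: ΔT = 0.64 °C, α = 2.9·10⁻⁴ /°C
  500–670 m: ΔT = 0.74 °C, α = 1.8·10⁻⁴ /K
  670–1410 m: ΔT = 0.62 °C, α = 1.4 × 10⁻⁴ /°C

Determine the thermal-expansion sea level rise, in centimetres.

1 × 260 × 2.9×10⁻⁴ = 0.07540 m
Layer 2: 2.9×10⁻⁴ × 0.64 × 240 = 0.044544 m
Layer 3: 0.74 × 1.8×10⁻⁴ × 170 = 0.022644 m
670–1410 m: 0.62 × 740 × 1.4×10⁻⁴ = 0.064232 m
Δh = 0.07540 + 0.044544 + 0.022644 + 0.064232 = 0.20682 m ≈ 20.7 cm

about 20.7 cm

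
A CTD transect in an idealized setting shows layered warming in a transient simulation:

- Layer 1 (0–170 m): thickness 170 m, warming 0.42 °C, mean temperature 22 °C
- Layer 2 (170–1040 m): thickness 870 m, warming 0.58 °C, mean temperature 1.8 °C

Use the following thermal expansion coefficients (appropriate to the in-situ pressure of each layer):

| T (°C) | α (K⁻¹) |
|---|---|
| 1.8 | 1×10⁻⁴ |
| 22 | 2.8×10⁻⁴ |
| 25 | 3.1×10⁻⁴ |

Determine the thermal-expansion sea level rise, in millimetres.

Layer 1 at 22 °C → α = 2.8×10⁻⁴ K⁻¹
Layer 2 at 1.8 °C → α = 1×10⁻⁴ K⁻¹
Layer 1: 2.8×10⁻⁴ × 0.42 × 170 = 0.019992 m
Layer 2: 870 × 1×10⁻⁴ × 0.58 = 0.05046 m
Δh = 0.019992 + 0.05046 = 0.070452 m ≈ 70 mm

Δh = 70 mm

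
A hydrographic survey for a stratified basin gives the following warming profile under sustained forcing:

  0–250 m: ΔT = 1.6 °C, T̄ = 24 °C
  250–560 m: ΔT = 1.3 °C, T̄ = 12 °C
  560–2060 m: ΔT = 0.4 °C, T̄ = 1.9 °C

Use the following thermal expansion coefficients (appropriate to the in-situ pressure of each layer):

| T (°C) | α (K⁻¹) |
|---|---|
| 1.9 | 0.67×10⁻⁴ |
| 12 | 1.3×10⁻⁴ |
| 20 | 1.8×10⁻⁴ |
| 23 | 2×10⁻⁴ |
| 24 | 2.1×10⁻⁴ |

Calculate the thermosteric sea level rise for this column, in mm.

Δh = 177 mm

Layer 1 at 24 °C → α = 2.1×10⁻⁴ K⁻¹
Layer 2 at 12 °C → α = 1.3×10⁻⁴ K⁻¹
Layer 3 at 1.9 °C → α = 0.67×10⁻⁴ K⁻¹
0–250 m: 250 × 1.6 × 2.1×10⁻⁴ = 0.08400 m
250–560 m: 1.3×10⁻⁴ × 1.3 × 310 = 0.05239 m
1500 × 0.4 × 0.67×10⁻⁴ = 0.04020 m
Δh = 0.08400 + 0.05239 + 0.04020 = 0.17659 m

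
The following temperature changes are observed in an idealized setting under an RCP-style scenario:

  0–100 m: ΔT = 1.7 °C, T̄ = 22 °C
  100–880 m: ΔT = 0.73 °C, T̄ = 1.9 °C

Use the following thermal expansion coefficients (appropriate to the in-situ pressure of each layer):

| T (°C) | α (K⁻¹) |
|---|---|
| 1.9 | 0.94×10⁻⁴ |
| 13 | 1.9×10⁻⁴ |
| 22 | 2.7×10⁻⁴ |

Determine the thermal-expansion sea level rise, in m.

0.0994 m

Layer 1 at 22 °C → α = 2.7×10⁻⁴ K⁻¹
Layer 2 at 1.9 °C → α = 0.94×10⁻⁴ K⁻¹
0–100 m: 100 × 2.7×10⁻⁴ × 1.7 = 0.04590 m
Layer 2: 780 × 0.73 × 0.94×10⁻⁴ = 0.0535236 m
Δh = 0.04590 + 0.0535236 = 0.0994236 m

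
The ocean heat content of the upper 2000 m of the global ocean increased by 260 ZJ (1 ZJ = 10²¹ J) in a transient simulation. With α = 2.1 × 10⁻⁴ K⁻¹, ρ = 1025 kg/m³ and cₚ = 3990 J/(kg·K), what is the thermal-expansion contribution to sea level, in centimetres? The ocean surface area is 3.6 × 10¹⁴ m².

3.71 cm of thermosteric rise

Per unit area: Q = 260×10²¹ / (3.6×10¹⁴) ≈ 7.222×10⁸ J/m²
Δh = αQ/(ρcₚ) = 2.1×10⁻⁴ × 7.222×10⁸ / (1025 × 3990) ≈ 0.037083 m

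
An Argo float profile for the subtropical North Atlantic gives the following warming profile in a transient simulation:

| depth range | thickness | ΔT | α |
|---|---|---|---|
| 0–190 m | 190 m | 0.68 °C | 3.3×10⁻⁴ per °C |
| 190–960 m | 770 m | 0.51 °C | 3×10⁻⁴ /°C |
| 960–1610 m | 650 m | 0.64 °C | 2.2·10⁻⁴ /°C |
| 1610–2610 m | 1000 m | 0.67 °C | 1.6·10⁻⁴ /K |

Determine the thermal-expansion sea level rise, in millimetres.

Δh ≈ 359 mm

Layer 1: 0.68 × 190 × 3.3×10⁻⁴ = 0.042636 m
Layer 2: 770 × 0.51 × 3×10⁻⁴ = 0.11781 m
650 × 0.64 × 2.2×10⁻⁴ = 0.09152 m
1610–2610 m: 0.67 × 1000 × 1.6×10⁻⁴ = 0.10720 m
Δh = 0.042636 + 0.11781 + 0.09152 + 0.10720 = 0.359166 m ≈ 359 mm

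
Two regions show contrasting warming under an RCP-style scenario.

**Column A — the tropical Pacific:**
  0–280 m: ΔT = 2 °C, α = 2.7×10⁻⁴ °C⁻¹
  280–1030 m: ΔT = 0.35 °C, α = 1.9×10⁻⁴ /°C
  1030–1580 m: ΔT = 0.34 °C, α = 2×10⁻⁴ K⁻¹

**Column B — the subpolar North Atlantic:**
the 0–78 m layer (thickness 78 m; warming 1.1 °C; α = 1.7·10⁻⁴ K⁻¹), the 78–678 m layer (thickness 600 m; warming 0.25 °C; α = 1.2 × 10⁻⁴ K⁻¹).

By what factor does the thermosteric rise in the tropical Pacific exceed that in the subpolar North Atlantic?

A 0–280 m: 2 × 2.7×10⁻⁴ × 280 = 0.15120 m
A 750 × 0.35 × 1.9×10⁻⁴ = 0.049875 m
A Layer 3: 2×10⁻⁴ × 550 × 0.34 = 0.03740 m
A total: 0.238475 m
B 0–78 m: 1.1 × 78 × 1.7×10⁻⁴ = 0.014586 m
B 600 × 0.25 × 1.2×10⁻⁴ = 0.01800 m
B total: 0.032586 m
Ratio: 0.238475 / 0.032586 ≈ 7.318

7.32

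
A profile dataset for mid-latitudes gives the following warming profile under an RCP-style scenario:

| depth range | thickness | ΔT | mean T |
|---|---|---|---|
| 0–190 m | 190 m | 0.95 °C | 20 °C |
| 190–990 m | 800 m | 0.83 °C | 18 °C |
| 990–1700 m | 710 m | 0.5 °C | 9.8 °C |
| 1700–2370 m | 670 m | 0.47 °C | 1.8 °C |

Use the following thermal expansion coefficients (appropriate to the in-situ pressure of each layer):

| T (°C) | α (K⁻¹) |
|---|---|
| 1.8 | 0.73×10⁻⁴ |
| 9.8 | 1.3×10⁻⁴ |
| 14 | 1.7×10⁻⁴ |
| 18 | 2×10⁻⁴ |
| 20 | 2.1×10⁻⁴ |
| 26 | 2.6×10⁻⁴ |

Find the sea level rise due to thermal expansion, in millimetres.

Layer 1 at 20 °C → α = 2.1×10⁻⁴ K⁻¹
Layer 2 at 18 °C → α = 2×10⁻⁴ K⁻¹
Layer 3 at 9.8 °C → α = 1.3×10⁻⁴ K⁻¹
Layer 4 at 1.8 °C → α = 0.73×10⁻⁴ K⁻¹
Layer 1: 190 × 2.1×10⁻⁴ × 0.95 = 0.037905 m
Layer 2: 0.83 × 2×10⁻⁴ × 800 = 0.13280 m
0.5 × 710 × 1.3×10⁻⁴ = 0.04615 m
Layer 4: 670 × 0.73×10⁻⁴ × 0.47 = 0.0229877 m
Δh = 0.037905 + 0.13280 + 0.04615 + 0.0229877 = 0.2398427 m

240 mm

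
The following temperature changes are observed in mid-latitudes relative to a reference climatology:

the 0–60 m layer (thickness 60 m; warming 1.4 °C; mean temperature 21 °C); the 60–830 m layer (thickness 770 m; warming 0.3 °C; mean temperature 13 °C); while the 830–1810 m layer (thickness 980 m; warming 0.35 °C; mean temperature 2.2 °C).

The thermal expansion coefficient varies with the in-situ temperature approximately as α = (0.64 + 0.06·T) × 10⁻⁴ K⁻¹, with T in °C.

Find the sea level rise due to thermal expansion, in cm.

about 7.52 cm

Layer 1: α = (0.64 + 0.06×21)×10⁻⁴ = 1.9×10⁻⁴ K⁻¹
Layer 2: α = (0.64 + 0.06×13)×10⁻⁴ = 1.42×10⁻⁴ K⁻¹
Layer 3: α = (0.64 + 0.06×2.2)×10⁻⁴ = 0.772×10⁻⁴ K⁻¹
Layer 1: 60 × 1.9×10⁻⁴ × 1.4 = 0.01596 m
Layer 2: 770 × 0.3 × 1.42×10⁻⁴ = 0.032802 m
Layer 3: 980 × 0.772×10⁻⁴ × 0.35 = 0.0264796 m
Δh = 0.01596 + 0.032802 + 0.0264796 = 0.0752416 m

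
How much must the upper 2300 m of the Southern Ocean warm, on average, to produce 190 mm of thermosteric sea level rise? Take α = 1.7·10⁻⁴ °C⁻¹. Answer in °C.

about 0.486 °C

ΔT = Δh/(αH) = 0.19 / (1.7×10⁻⁴ × 2300) ≈ 0.4859 °C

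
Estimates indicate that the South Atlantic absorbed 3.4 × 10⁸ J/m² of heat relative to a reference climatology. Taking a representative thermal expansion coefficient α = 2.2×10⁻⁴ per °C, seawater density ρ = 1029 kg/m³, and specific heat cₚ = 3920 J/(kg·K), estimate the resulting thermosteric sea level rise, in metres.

about 0.0185 m

Δh = αQ/(ρcₚ) = 2.2×10⁻⁴ × 3.4×10⁸ / (1029 × 3920) ≈ 0.018544 m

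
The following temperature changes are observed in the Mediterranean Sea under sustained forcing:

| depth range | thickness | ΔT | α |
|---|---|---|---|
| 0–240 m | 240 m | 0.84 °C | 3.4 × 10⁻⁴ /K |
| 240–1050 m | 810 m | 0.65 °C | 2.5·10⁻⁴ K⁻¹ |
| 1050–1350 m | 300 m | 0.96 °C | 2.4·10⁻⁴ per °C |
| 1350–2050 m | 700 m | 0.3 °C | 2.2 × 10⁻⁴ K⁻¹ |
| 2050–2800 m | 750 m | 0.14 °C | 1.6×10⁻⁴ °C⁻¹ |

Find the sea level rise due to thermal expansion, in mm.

330 mm

0–240 m: 0.84 × 3.4×10⁻⁴ × 240 = 0.068544 m
2.5×10⁻⁴ × 810 × 0.65 = 0.131625 m
Layer 3: 2.4×10⁻⁴ × 0.96 × 300 = 0.06912 m
700 × 0.3 × 2.2×10⁻⁴ = 0.04620 m
Layer 5: 1.6×10⁻⁴ × 750 × 0.14 = 0.01680 m
Δh = 0.068544 + 0.131625 + 0.06912 + 0.04620 + 0.01680 = 0.332289 m ≈ 330 mm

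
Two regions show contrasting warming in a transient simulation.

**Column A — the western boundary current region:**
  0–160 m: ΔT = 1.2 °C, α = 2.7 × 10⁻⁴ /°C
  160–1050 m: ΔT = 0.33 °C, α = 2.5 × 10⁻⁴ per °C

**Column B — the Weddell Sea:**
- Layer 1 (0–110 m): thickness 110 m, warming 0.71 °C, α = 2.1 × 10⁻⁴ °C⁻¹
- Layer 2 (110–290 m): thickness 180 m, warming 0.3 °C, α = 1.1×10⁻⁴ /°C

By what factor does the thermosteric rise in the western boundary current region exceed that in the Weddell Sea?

A 0–160 m: 1.2 × 2.7×10⁻⁴ × 160 = 0.05184 m
A Layer 2: 890 × 0.33 × 2.5×10⁻⁴ = 0.073425 m
A total: 0.125265 m
B Layer 1: 2.1×10⁻⁴ × 0.71 × 110 = 0.016401 m
B Layer 2: 180 × 1.1×10⁻⁴ × 0.3 = 0.00594 m
B total: 0.022341 m
Ratio: 0.125265 / 0.022341 ≈ 5.607

≈ 5.6×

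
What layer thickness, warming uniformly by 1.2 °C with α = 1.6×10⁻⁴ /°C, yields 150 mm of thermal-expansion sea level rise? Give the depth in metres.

H = Δh/(αΔT) = 0.15 / (1.6×10⁻⁴ × 1.2) ≈ 781.3 m

about 781 m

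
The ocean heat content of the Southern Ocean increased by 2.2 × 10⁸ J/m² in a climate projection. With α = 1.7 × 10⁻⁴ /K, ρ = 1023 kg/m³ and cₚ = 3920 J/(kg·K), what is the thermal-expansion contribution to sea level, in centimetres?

Δh = αQ/(ρcₚ) = 1.7×10⁻⁴ × 2.2×10⁸ / (1023 × 3920) ≈ 0.0093263 m

0.93 cm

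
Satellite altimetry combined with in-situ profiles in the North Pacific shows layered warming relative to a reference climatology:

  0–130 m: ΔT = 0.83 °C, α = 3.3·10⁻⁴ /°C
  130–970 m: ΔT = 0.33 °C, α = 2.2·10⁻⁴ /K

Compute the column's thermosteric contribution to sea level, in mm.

Layer 1: 3.3×10⁻⁴ × 0.83 × 130 = 0.035607 m
130–970 m: 2.2×10⁻⁴ × 0.33 × 840 = 0.060984 m
Δh = 0.035607 + 0.060984 = 0.096591 m ≈ 96.6 mm

Δh ≈ 96.6 mm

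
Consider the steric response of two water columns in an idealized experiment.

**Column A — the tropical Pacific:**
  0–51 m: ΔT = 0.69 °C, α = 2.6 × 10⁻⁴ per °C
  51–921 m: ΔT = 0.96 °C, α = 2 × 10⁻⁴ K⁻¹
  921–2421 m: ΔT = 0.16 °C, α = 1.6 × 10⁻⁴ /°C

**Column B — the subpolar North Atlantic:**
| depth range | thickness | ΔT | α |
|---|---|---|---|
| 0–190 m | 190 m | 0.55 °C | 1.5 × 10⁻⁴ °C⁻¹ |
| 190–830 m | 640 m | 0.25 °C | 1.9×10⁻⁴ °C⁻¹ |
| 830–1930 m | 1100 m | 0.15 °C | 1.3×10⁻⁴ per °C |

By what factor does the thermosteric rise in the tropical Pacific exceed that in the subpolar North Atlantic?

A 0.69 × 2.6×10⁻⁴ × 51 = 0.0091494 m
A 870 × 2×10⁻⁴ × 0.96 = 0.16704 m
A Layer 3: 0.16 × 1.6×10⁻⁴ × 1500 = 0.03840 m
A total: 0.2145894 m
B 190 × 1.5×10⁻⁴ × 0.55 = 0.015675 m
B 190–830 m: 1.9×10⁻⁴ × 640 × 0.25 = 0.03040 m
B Layer 3: 0.15 × 1100 × 1.3×10⁻⁴ = 0.02145 m
B total: 0.067525 m
Ratio: 0.2145894 / 0.067525 ≈ 3.178

3.2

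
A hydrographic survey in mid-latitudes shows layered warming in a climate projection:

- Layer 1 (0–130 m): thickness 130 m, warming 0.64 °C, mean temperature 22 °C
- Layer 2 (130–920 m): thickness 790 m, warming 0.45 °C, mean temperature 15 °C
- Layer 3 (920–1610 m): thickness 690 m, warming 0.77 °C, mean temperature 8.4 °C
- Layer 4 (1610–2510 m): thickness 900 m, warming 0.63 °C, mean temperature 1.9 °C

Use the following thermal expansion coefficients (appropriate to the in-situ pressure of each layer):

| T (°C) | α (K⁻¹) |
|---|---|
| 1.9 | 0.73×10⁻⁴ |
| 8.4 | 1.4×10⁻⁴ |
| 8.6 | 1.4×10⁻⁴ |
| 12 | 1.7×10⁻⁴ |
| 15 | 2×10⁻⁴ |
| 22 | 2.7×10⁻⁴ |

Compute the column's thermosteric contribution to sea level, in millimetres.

Δh = 209 mm

Layer 1 at 22 °C → α = 2.7×10⁻⁴ K⁻¹
Layer 2 at 15 °C → α = 2×10⁻⁴ K⁻¹
Layer 3 at 8.4 °C → α = 1.4×10⁻⁴ K⁻¹
Layer 4 at 1.9 °C → α = 0.73×10⁻⁴ K⁻¹
2.7×10⁻⁴ × 130 × 0.64 = 0.022464 m
790 × 0.45 × 2×10⁻⁴ = 0.07110 m
920–1610 m: 1.4×10⁻⁴ × 690 × 0.77 = 0.074382 m
0.63 × 900 × 0.73×10⁻⁴ = 0.041391 m
Δh = 0.022464 + 0.07110 + 0.074382 + 0.041391 = 0.209337 m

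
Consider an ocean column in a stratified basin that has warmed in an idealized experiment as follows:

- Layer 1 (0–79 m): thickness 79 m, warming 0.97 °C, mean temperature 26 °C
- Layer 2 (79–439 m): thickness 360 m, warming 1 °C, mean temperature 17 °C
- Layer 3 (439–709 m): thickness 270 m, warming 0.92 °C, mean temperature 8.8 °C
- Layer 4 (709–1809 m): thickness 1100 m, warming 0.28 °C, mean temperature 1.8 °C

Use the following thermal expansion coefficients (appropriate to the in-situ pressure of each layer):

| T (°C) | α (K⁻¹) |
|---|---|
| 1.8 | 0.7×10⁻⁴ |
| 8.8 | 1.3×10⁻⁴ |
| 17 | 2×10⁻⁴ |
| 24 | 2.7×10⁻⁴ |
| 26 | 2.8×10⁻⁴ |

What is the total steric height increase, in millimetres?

Layer 1 at 26 °C → α = 2.8×10⁻⁴ K⁻¹
Layer 2 at 17 °C → α = 2×10⁻⁴ K⁻¹
Layer 3 at 8.8 °C → α = 1.3×10⁻⁴ K⁻¹
Layer 4 at 1.8 °C → α = 0.7×10⁻⁴ K⁻¹
Layer 1: 0.97 × 2.8×10⁻⁴ × 79 = 0.0214564 m
Layer 2: 1 × 360 × 2×10⁻⁴ = 0.07200 m
1.3×10⁻⁴ × 0.92 × 270 = 0.032292 m
Layer 4: 0.28 × 0.7×10⁻⁴ × 1100 = 0.02156 m
Δh = 0.0214564 + 0.07200 + 0.032292 + 0.02156 = 0.1473084 m ≈ 150 mm

Δh = 150 mm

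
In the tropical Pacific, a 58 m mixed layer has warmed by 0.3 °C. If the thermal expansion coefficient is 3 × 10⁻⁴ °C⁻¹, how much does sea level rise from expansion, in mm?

about 5.2 mm

Δh = αΔT·H = 3×10⁻⁴ × 0.3 × 58 = 0.00522 m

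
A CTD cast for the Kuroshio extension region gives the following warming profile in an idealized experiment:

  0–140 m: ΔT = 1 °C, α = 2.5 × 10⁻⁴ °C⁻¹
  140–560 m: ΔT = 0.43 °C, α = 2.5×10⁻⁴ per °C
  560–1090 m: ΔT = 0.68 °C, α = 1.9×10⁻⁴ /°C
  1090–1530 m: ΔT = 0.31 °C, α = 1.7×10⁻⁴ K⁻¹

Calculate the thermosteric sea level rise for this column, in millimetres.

Δh = 172 mm

2.5×10⁻⁴ × 140 × 1 = 0.03500 m
0.43 × 2.5×10⁻⁴ × 420 = 0.04515 m
Layer 3: 530 × 0.68 × 1.9×10⁻⁴ = 0.068476 m
0.31 × 1.7×10⁻⁴ × 440 = 0.023188 m
Δh = 0.03500 + 0.04515 + 0.068476 + 0.023188 = 0.171814 m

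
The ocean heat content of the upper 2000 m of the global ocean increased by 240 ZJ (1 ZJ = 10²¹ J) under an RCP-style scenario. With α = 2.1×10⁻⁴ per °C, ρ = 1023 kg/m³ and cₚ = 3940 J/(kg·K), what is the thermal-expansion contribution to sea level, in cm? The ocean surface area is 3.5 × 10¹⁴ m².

Per unit area: Q = 240×10²¹ / (3.5×10¹⁴) ≈ 6.857×10⁸ J/m²
Δh = αQ/(ρcₚ) = 2.1×10⁻⁴ × 6.857×10⁸ / (1023 × 3940) ≈ 0.035726 m

Δh ≈ 3.57 cm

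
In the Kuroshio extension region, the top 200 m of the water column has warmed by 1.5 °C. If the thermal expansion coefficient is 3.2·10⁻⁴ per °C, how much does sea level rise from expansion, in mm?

Δh = αΔT·H = 3.2×10⁻⁴ × 1.5 × 200 = 0.09600 m

Δh ≈ 96.0 mm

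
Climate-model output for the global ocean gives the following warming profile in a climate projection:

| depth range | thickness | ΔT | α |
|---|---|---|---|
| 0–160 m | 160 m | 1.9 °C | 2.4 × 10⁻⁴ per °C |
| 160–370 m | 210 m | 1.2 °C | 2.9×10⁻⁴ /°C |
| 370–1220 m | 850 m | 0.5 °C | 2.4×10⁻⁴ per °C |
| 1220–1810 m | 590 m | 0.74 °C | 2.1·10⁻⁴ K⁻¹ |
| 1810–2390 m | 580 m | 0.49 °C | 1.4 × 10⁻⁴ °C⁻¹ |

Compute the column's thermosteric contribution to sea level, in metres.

160 × 1.9 × 2.4×10⁻⁴ = 0.07296 m
Layer 2: 2.9×10⁻⁴ × 210 × 1.2 = 0.07308 m
370–1220 m: 2.4×10⁻⁴ × 850 × 0.5 = 0.10200 m
1220–1810 m: 2.1×10⁻⁴ × 590 × 0.74 = 0.091686 m
1810–2390 m: 0.49 × 1.4×10⁻⁴ × 580 = 0.039788 m
Δh = 0.07296 + 0.07308 + 0.10200 + 0.091686 + 0.039788 = 0.379514 m

Δh ≈ 0.380 m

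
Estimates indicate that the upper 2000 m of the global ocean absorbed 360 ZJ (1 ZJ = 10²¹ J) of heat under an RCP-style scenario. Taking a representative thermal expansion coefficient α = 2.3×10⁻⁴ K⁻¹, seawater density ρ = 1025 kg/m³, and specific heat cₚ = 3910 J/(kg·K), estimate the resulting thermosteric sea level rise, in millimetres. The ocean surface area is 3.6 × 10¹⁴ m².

Per unit area: Q = 360×10²¹ / (3.6×10¹⁴) = 1×10⁹ J/m²
Δh = αQ/(ρcₚ) = 2.3×10⁻⁴ × 1×10⁹ / (1025 × 3910) ≈ 0.057389 m

Δh = 57.4 mm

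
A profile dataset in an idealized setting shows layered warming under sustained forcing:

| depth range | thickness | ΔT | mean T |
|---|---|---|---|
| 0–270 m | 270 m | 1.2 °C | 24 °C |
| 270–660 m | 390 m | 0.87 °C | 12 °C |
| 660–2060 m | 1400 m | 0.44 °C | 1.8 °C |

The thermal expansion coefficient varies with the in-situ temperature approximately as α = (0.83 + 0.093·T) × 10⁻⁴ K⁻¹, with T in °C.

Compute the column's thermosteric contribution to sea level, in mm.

Layer 1: α = (0.83 + 0.093×24)×10⁻⁴ = 3.062×10⁻⁴ K⁻¹
Layer 2: α = (0.83 + 0.093×12)×10⁻⁴ = 1.946×10⁻⁴ K⁻¹
Layer 3: α = (0.83 + 0.093×1.8)×10⁻⁴ = 0.9974×10⁻⁴ K⁻¹
Layer 1: 270 × 1.2 × 3.062×10⁻⁴ = 0.0992088 m
270–660 m: 1.946×10⁻⁴ × 0.87 × 390 = 0.06602778 m
Layer 3: 0.9974×10⁻⁴ × 1400 × 0.44 = 0.06143984 m
Δh = 0.0992088 + 0.06602778 + 0.06143984 = 0.22667642 m

Δh ≈ 230 mm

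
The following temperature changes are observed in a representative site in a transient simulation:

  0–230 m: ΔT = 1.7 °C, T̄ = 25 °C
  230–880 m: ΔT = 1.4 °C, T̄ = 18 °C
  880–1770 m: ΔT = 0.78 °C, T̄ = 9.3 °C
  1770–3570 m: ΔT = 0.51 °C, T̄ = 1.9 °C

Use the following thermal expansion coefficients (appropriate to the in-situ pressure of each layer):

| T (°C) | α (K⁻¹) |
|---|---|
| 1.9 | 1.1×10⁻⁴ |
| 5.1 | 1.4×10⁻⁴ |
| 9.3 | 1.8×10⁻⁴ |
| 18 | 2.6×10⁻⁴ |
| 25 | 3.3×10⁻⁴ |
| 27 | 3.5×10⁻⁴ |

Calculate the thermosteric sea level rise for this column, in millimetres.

Layer 1 at 25 °C → α = 3.3×10⁻⁴ K⁻¹
Layer 2 at 18 °C → α = 2.6×10⁻⁴ K⁻¹
Layer 3 at 9.3 °C → α = 1.8×10⁻⁴ K⁻¹
Layer 4 at 1.9 °C → α = 1.1×10⁻⁴ K⁻¹
0–230 m: 230 × 1.7 × 3.3×10⁻⁴ = 0.12903 m
Layer 2: 1.4 × 2.6×10⁻⁴ × 650 = 0.23660 m
1.8×10⁻⁴ × 0.78 × 890 = 0.124956 m
1770–3570 m: 1800 × 1.1×10⁻⁴ × 0.51 = 0.10098 m
Δh = 0.12903 + 0.23660 + 0.124956 + 0.10098 = 0.591566 m ≈ 592 mm

592 mm of thermosteric rise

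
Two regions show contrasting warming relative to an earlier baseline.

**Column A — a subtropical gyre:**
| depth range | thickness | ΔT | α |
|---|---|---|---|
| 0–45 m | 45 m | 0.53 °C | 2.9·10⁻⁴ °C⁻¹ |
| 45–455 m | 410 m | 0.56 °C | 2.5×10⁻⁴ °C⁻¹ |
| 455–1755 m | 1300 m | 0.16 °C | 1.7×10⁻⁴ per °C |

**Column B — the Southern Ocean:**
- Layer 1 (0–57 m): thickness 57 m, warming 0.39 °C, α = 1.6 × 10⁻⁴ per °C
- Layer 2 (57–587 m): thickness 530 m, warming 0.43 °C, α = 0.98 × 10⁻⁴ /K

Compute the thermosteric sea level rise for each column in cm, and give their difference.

Δh_A ≈ 10 cm, Δh_B ≈ 2.6 cm; difference ≈ 7.4 cm

A Layer 1: 2.9×10⁻⁴ × 45 × 0.53 = 0.0069165 m
A 0.56 × 410 × 2.5×10⁻⁴ = 0.05740 m
A Layer 3: 1.7×10⁻⁴ × 1300 × 0.16 = 0.03536 m
A total: 0.0996765 m
B 1.6×10⁻⁴ × 57 × 0.39 = 0.0035568 m
B 0.43 × 0.98×10⁻⁴ × 530 = 0.0223342 m
B total: 0.025891 m
Difference: 0.0996765 − 0.025891 = 0.0737855 m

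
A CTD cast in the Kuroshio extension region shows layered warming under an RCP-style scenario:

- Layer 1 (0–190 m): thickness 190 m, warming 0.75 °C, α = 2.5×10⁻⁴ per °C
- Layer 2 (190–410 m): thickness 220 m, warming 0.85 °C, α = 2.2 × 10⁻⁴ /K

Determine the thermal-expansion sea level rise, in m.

0.75 × 2.5×10⁻⁴ × 190 = 0.035625 m
220 × 0.85 × 2.2×10⁻⁴ = 0.04114 m
Δh = 0.035625 + 0.04114 = 0.076765 m

0.0768 m of thermosteric rise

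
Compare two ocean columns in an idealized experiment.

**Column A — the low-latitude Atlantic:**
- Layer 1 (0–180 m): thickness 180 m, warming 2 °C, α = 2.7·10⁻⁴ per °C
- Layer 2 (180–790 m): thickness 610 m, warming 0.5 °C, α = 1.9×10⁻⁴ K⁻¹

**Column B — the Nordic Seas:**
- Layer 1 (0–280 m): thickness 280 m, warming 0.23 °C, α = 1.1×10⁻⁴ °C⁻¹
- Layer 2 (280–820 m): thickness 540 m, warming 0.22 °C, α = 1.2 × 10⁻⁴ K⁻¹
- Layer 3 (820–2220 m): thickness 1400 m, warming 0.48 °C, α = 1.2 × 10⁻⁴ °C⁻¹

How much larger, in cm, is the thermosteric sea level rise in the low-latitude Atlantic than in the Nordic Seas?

5.32 cm larger

A 2 × 2.7×10⁻⁴ × 180 = 0.09720 m
A 610 × 0.5 × 1.9×10⁻⁴ = 0.05795 m
A total: 0.15515 m
B 1.1×10⁻⁴ × 0.23 × 280 = 0.007084 m
B 0.22 × 1.2×10⁻⁴ × 540 = 0.014256 m
B 1.2×10⁻⁴ × 0.48 × 1400 = 0.08064 m
B total: 0.10198 m
Difference: 0.15515 − 0.10198 = 0.05317 m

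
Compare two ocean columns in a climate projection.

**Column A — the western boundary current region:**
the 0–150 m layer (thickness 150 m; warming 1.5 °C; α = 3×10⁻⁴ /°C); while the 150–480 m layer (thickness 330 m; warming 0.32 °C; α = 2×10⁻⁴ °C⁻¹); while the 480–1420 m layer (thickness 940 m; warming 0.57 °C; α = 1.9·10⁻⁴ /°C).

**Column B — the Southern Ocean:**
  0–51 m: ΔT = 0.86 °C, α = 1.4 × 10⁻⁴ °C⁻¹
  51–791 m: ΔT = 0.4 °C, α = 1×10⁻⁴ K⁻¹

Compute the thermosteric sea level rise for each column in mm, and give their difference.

A Layer 1: 1.5 × 3×10⁻⁴ × 150 = 0.06750 m
A 330 × 0.32 × 2×10⁻⁴ = 0.02112 m
A Layer 3: 1.9×10⁻⁴ × 940 × 0.57 = 0.101802 m
A total: 0.190422 m
B 51 × 1.4×10⁻⁴ × 0.86 = 0.0061404 m
B Layer 2: 0.4 × 740 × 1×10⁻⁴ = 0.02960 m
B total: 0.0357404 m
Difference: 0.190422 − 0.0357404 = 0.1546816 m

A: 190 mm; B: 35.7 mm; difference 155 mm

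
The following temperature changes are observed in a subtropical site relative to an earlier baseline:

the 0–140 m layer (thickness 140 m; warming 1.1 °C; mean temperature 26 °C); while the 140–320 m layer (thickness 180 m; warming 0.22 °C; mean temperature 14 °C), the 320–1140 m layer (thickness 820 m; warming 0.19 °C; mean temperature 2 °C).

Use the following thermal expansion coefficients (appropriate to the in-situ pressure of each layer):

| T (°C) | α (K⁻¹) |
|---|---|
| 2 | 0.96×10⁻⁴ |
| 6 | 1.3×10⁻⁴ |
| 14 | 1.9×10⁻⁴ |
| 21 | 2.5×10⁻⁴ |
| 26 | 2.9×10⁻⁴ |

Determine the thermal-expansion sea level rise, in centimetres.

Δh ≈ 6.71 cm

Layer 1 at 26 °C → α = 2.9×10⁻⁴ K⁻¹
Layer 2 at 14 °C → α = 1.9×10⁻⁴ K⁻¹
Layer 3 at 2 °C → α = 0.96×10⁻⁴ K⁻¹
Layer 1: 2.9×10⁻⁴ × 1.1 × 140 = 0.04466 m
180 × 0.22 × 1.9×10⁻⁴ = 0.007524 m
820 × 0.19 × 0.96×10⁻⁴ = 0.0149568 m
Δh = 0.04466 + 0.007524 + 0.0149568 = 0.0671408 m ≈ 6.71 cm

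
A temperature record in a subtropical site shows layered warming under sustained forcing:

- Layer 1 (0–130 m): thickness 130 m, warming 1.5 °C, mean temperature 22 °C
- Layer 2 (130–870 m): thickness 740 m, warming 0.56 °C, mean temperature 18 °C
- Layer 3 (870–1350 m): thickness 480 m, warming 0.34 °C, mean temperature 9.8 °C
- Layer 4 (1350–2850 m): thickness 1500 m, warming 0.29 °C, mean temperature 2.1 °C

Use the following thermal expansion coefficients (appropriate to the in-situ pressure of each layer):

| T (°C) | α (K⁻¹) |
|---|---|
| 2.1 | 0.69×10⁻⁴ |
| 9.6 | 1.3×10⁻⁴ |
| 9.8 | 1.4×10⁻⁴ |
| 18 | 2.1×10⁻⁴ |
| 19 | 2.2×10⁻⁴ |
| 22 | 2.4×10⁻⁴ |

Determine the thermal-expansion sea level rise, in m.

Layer 1 at 22 °C → α = 2.4×10⁻⁴ K⁻¹
Layer 2 at 18 °C → α = 2.1×10⁻⁴ K⁻¹
Layer 3 at 9.8 °C → α = 1.4×10⁻⁴ K⁻¹
Layer 4 at 2.1 °C → α = 0.69×10⁻⁴ K⁻¹
Layer 1: 2.4×10⁻⁴ × 130 × 1.5 = 0.04680 m
0.56 × 740 × 2.1×10⁻⁴ = 0.087024 m
870–1350 m: 480 × 1.4×10⁻⁴ × 0.34 = 0.022848 m
0.69×10⁻⁴ × 1500 × 0.29 = 0.030015 m
Δh = 0.04680 + 0.087024 + 0.022848 + 0.030015 = 0.186687 m

0.187 m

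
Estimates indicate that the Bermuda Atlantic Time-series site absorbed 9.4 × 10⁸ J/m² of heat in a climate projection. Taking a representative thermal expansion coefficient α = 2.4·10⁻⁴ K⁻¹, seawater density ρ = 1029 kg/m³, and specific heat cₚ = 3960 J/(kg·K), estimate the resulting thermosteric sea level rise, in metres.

Δh ≈ 0.0554 m

Δh = αQ/(ρcₚ) = 2.4×10⁻⁴ × 9.4×10⁸ / (1029 × 3960) ≈ 0.055364 m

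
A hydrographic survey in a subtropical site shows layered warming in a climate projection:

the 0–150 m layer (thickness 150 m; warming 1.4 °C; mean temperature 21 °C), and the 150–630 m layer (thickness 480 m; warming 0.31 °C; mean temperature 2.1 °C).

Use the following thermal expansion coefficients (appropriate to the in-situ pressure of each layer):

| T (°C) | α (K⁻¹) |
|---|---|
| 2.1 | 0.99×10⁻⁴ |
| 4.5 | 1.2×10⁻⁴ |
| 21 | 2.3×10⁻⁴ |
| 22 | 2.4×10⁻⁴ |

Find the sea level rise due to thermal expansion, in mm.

Layer 1 at 21 °C → α = 2.3×10⁻⁴ K⁻¹
Layer 2 at 2.1 °C → α = 0.99×10⁻⁴ K⁻¹
0–150 m: 150 × 1.4 × 2.3×10⁻⁴ = 0.04830 m
480 × 0.99×10⁻⁴ × 0.31 = 0.0147312 m
Δh = 0.04830 + 0.0147312 = 0.0630312 m

about 63.0 mm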